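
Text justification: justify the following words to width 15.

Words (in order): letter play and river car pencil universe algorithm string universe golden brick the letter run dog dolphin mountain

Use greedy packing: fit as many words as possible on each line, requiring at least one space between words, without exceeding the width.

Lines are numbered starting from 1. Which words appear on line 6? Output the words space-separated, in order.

Line 1: ['letter', 'play', 'and'] (min_width=15, slack=0)
Line 2: ['river', 'car'] (min_width=9, slack=6)
Line 3: ['pencil', 'universe'] (min_width=15, slack=0)
Line 4: ['algorithm'] (min_width=9, slack=6)
Line 5: ['string', 'universe'] (min_width=15, slack=0)
Line 6: ['golden', 'brick'] (min_width=12, slack=3)
Line 7: ['the', 'letter', 'run'] (min_width=14, slack=1)
Line 8: ['dog', 'dolphin'] (min_width=11, slack=4)
Line 9: ['mountain'] (min_width=8, slack=7)

Answer: golden brick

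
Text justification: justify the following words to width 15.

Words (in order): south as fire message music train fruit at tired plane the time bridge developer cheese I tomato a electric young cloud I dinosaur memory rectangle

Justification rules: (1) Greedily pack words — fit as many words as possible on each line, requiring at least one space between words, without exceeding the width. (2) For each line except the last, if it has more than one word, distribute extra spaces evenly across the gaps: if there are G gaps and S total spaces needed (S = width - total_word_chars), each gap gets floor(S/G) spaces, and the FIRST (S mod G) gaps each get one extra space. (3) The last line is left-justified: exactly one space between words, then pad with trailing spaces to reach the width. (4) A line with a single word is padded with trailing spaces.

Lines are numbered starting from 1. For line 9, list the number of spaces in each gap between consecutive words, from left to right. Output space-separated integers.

Line 1: ['south', 'as', 'fire'] (min_width=13, slack=2)
Line 2: ['message', 'music'] (min_width=13, slack=2)
Line 3: ['train', 'fruit', 'at'] (min_width=14, slack=1)
Line 4: ['tired', 'plane', 'the'] (min_width=15, slack=0)
Line 5: ['time', 'bridge'] (min_width=11, slack=4)
Line 6: ['developer'] (min_width=9, slack=6)
Line 7: ['cheese', 'I', 'tomato'] (min_width=15, slack=0)
Line 8: ['a', 'electric'] (min_width=10, slack=5)
Line 9: ['young', 'cloud', 'I'] (min_width=13, slack=2)
Line 10: ['dinosaur', 'memory'] (min_width=15, slack=0)
Line 11: ['rectangle'] (min_width=9, slack=6)

Answer: 2 2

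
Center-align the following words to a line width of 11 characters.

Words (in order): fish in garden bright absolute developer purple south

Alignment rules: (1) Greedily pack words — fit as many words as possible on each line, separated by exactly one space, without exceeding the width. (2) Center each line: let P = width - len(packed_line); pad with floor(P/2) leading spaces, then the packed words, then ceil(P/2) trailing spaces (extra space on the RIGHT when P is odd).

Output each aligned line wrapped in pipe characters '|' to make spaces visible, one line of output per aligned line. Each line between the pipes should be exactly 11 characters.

Answer: |  fish in  |
|  garden   |
|  bright   |
| absolute  |
| developer |
|  purple   |
|   south   |

Derivation:
Line 1: ['fish', 'in'] (min_width=7, slack=4)
Line 2: ['garden'] (min_width=6, slack=5)
Line 3: ['bright'] (min_width=6, slack=5)
Line 4: ['absolute'] (min_width=8, slack=3)
Line 5: ['developer'] (min_width=9, slack=2)
Line 6: ['purple'] (min_width=6, slack=5)
Line 7: ['south'] (min_width=5, slack=6)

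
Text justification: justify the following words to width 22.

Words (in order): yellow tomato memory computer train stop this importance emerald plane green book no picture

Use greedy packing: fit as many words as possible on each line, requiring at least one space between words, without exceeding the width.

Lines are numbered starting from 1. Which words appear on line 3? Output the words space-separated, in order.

Answer: this importance

Derivation:
Line 1: ['yellow', 'tomato', 'memory'] (min_width=20, slack=2)
Line 2: ['computer', 'train', 'stop'] (min_width=19, slack=3)
Line 3: ['this', 'importance'] (min_width=15, slack=7)
Line 4: ['emerald', 'plane', 'green'] (min_width=19, slack=3)
Line 5: ['book', 'no', 'picture'] (min_width=15, slack=7)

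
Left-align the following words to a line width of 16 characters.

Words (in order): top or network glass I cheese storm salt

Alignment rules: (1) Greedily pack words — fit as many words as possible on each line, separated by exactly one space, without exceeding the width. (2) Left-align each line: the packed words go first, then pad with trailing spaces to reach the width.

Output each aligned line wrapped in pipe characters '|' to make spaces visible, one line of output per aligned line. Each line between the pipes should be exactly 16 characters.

Line 1: ['top', 'or', 'network'] (min_width=14, slack=2)
Line 2: ['glass', 'I', 'cheese'] (min_width=14, slack=2)
Line 3: ['storm', 'salt'] (min_width=10, slack=6)

Answer: |top or network  |
|glass I cheese  |
|storm salt      |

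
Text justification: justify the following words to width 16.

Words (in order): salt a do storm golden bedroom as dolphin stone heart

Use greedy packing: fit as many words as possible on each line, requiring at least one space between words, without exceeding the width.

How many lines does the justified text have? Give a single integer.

Answer: 4

Derivation:
Line 1: ['salt', 'a', 'do', 'storm'] (min_width=15, slack=1)
Line 2: ['golden', 'bedroom'] (min_width=14, slack=2)
Line 3: ['as', 'dolphin', 'stone'] (min_width=16, slack=0)
Line 4: ['heart'] (min_width=5, slack=11)
Total lines: 4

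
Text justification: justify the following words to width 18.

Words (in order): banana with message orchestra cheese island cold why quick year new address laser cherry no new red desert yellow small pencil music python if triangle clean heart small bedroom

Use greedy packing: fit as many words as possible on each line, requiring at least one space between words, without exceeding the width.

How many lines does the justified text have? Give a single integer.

Line 1: ['banana', 'with'] (min_width=11, slack=7)
Line 2: ['message', 'orchestra'] (min_width=17, slack=1)
Line 3: ['cheese', 'island', 'cold'] (min_width=18, slack=0)
Line 4: ['why', 'quick', 'year', 'new'] (min_width=18, slack=0)
Line 5: ['address', 'laser'] (min_width=13, slack=5)
Line 6: ['cherry', 'no', 'new', 'red'] (min_width=17, slack=1)
Line 7: ['desert', 'yellow'] (min_width=13, slack=5)
Line 8: ['small', 'pencil', 'music'] (min_width=18, slack=0)
Line 9: ['python', 'if', 'triangle'] (min_width=18, slack=0)
Line 10: ['clean', 'heart', 'small'] (min_width=17, slack=1)
Line 11: ['bedroom'] (min_width=7, slack=11)
Total lines: 11

Answer: 11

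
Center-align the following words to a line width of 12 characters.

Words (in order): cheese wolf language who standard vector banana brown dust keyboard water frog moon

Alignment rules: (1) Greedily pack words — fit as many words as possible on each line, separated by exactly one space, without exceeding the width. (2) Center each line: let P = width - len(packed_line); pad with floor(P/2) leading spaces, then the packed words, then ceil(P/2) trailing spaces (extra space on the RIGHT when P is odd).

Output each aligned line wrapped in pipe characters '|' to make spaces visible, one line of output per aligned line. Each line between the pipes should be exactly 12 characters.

Line 1: ['cheese', 'wolf'] (min_width=11, slack=1)
Line 2: ['language', 'who'] (min_width=12, slack=0)
Line 3: ['standard'] (min_width=8, slack=4)
Line 4: ['vector'] (min_width=6, slack=6)
Line 5: ['banana', 'brown'] (min_width=12, slack=0)
Line 6: ['dust'] (min_width=4, slack=8)
Line 7: ['keyboard'] (min_width=8, slack=4)
Line 8: ['water', 'frog'] (min_width=10, slack=2)
Line 9: ['moon'] (min_width=4, slack=8)

Answer: |cheese wolf |
|language who|
|  standard  |
|   vector   |
|banana brown|
|    dust    |
|  keyboard  |
| water frog |
|    moon    |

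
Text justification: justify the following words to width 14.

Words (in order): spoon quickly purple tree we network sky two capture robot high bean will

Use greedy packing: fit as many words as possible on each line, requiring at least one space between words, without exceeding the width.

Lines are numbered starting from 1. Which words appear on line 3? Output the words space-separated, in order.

Answer: network sky

Derivation:
Line 1: ['spoon', 'quickly'] (min_width=13, slack=1)
Line 2: ['purple', 'tree', 'we'] (min_width=14, slack=0)
Line 3: ['network', 'sky'] (min_width=11, slack=3)
Line 4: ['two', 'capture'] (min_width=11, slack=3)
Line 5: ['robot', 'high'] (min_width=10, slack=4)
Line 6: ['bean', 'will'] (min_width=9, slack=5)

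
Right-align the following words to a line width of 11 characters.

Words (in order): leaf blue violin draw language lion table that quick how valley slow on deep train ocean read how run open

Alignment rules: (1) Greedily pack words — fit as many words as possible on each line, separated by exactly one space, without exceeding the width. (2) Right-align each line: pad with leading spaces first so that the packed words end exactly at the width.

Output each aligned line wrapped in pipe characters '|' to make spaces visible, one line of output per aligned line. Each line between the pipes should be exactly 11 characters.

Answer: |  leaf blue|
|violin draw|
|   language|
| lion table|
| that quick|
| how valley|
|    slow on|
| deep train|
| ocean read|
|    how run|
|       open|

Derivation:
Line 1: ['leaf', 'blue'] (min_width=9, slack=2)
Line 2: ['violin', 'draw'] (min_width=11, slack=0)
Line 3: ['language'] (min_width=8, slack=3)
Line 4: ['lion', 'table'] (min_width=10, slack=1)
Line 5: ['that', 'quick'] (min_width=10, slack=1)
Line 6: ['how', 'valley'] (min_width=10, slack=1)
Line 7: ['slow', 'on'] (min_width=7, slack=4)
Line 8: ['deep', 'train'] (min_width=10, slack=1)
Line 9: ['ocean', 'read'] (min_width=10, slack=1)
Line 10: ['how', 'run'] (min_width=7, slack=4)
Line 11: ['open'] (min_width=4, slack=7)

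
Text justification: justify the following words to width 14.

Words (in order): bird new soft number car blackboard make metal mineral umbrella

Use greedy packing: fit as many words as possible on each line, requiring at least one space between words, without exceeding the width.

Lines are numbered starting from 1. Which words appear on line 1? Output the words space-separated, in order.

Line 1: ['bird', 'new', 'soft'] (min_width=13, slack=1)
Line 2: ['number', 'car'] (min_width=10, slack=4)
Line 3: ['blackboard'] (min_width=10, slack=4)
Line 4: ['make', 'metal'] (min_width=10, slack=4)
Line 5: ['mineral'] (min_width=7, slack=7)
Line 6: ['umbrella'] (min_width=8, slack=6)

Answer: bird new soft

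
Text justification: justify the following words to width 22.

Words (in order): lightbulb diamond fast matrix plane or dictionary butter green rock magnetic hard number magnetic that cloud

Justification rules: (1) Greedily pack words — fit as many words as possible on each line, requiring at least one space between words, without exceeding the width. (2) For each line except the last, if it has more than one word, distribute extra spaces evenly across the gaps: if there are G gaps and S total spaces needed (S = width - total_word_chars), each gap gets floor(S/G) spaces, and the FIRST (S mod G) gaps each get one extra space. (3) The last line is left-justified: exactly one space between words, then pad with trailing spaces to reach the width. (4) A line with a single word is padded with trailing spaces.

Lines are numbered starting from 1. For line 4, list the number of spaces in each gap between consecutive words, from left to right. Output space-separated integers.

Answer: 3 2

Derivation:
Line 1: ['lightbulb', 'diamond', 'fast'] (min_width=22, slack=0)
Line 2: ['matrix', 'plane', 'or'] (min_width=15, slack=7)
Line 3: ['dictionary', 'butter'] (min_width=17, slack=5)
Line 4: ['green', 'rock', 'magnetic'] (min_width=19, slack=3)
Line 5: ['hard', 'number', 'magnetic'] (min_width=20, slack=2)
Line 6: ['that', 'cloud'] (min_width=10, slack=12)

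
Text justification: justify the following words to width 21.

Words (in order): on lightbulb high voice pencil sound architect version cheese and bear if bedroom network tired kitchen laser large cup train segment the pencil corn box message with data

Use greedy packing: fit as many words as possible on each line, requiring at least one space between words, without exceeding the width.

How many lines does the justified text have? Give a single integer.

Line 1: ['on', 'lightbulb', 'high'] (min_width=17, slack=4)
Line 2: ['voice', 'pencil', 'sound'] (min_width=18, slack=3)
Line 3: ['architect', 'version'] (min_width=17, slack=4)
Line 4: ['cheese', 'and', 'bear', 'if'] (min_width=18, slack=3)
Line 5: ['bedroom', 'network', 'tired'] (min_width=21, slack=0)
Line 6: ['kitchen', 'laser', 'large'] (min_width=19, slack=2)
Line 7: ['cup', 'train', 'segment', 'the'] (min_width=21, slack=0)
Line 8: ['pencil', 'corn', 'box'] (min_width=15, slack=6)
Line 9: ['message', 'with', 'data'] (min_width=17, slack=4)
Total lines: 9

Answer: 9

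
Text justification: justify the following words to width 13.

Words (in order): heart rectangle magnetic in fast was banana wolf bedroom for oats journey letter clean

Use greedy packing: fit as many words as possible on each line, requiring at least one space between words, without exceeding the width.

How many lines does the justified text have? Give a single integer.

Line 1: ['heart'] (min_width=5, slack=8)
Line 2: ['rectangle'] (min_width=9, slack=4)
Line 3: ['magnetic', 'in'] (min_width=11, slack=2)
Line 4: ['fast', 'was'] (min_width=8, slack=5)
Line 5: ['banana', 'wolf'] (min_width=11, slack=2)
Line 6: ['bedroom', 'for'] (min_width=11, slack=2)
Line 7: ['oats', 'journey'] (min_width=12, slack=1)
Line 8: ['letter', 'clean'] (min_width=12, slack=1)
Total lines: 8

Answer: 8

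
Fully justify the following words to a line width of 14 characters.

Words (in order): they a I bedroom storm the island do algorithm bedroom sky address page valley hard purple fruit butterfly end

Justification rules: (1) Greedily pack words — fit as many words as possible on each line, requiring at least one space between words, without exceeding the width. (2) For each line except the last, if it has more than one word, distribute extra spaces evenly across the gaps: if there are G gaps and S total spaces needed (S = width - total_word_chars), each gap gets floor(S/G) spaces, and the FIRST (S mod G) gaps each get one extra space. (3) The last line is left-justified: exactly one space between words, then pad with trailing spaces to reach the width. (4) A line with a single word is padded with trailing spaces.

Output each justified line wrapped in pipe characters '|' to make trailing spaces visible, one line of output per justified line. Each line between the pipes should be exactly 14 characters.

Answer: |they    a    I|
|bedroom  storm|
|the  island do|
|algorithm     |
|bedroom    sky|
|address   page|
|valley    hard|
|purple   fruit|
|butterfly end |

Derivation:
Line 1: ['they', 'a', 'I'] (min_width=8, slack=6)
Line 2: ['bedroom', 'storm'] (min_width=13, slack=1)
Line 3: ['the', 'island', 'do'] (min_width=13, slack=1)
Line 4: ['algorithm'] (min_width=9, slack=5)
Line 5: ['bedroom', 'sky'] (min_width=11, slack=3)
Line 6: ['address', 'page'] (min_width=12, slack=2)
Line 7: ['valley', 'hard'] (min_width=11, slack=3)
Line 8: ['purple', 'fruit'] (min_width=12, slack=2)
Line 9: ['butterfly', 'end'] (min_width=13, slack=1)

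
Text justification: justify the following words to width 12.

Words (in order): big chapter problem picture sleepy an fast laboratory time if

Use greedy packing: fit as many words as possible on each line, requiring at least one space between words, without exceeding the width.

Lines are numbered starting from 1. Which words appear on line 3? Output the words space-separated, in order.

Line 1: ['big', 'chapter'] (min_width=11, slack=1)
Line 2: ['problem'] (min_width=7, slack=5)
Line 3: ['picture'] (min_width=7, slack=5)
Line 4: ['sleepy', 'an'] (min_width=9, slack=3)
Line 5: ['fast'] (min_width=4, slack=8)
Line 6: ['laboratory'] (min_width=10, slack=2)
Line 7: ['time', 'if'] (min_width=7, slack=5)

Answer: picture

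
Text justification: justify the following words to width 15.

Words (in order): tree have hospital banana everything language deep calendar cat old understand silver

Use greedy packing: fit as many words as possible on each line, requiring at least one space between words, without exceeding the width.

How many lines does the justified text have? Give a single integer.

Line 1: ['tree', 'have'] (min_width=9, slack=6)
Line 2: ['hospital', 'banana'] (min_width=15, slack=0)
Line 3: ['everything'] (min_width=10, slack=5)
Line 4: ['language', 'deep'] (min_width=13, slack=2)
Line 5: ['calendar', 'cat'] (min_width=12, slack=3)
Line 6: ['old', 'understand'] (min_width=14, slack=1)
Line 7: ['silver'] (min_width=6, slack=9)
Total lines: 7

Answer: 7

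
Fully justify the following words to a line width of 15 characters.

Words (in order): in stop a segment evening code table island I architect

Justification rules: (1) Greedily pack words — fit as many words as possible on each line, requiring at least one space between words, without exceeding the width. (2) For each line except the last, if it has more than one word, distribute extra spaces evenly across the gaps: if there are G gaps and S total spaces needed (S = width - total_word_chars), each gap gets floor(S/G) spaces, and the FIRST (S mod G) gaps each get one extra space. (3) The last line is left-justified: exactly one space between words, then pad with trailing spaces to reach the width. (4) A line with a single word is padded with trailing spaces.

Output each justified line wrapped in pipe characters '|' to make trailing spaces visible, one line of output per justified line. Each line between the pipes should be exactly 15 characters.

Answer: |in    stop    a|
|segment evening|
|code      table|
|island        I|
|architect      |

Derivation:
Line 1: ['in', 'stop', 'a'] (min_width=9, slack=6)
Line 2: ['segment', 'evening'] (min_width=15, slack=0)
Line 3: ['code', 'table'] (min_width=10, slack=5)
Line 4: ['island', 'I'] (min_width=8, slack=7)
Line 5: ['architect'] (min_width=9, slack=6)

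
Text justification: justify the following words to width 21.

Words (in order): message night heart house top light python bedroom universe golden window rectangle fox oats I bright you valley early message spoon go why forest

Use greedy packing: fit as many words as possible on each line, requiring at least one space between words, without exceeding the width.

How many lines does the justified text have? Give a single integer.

Answer: 8

Derivation:
Line 1: ['message', 'night', 'heart'] (min_width=19, slack=2)
Line 2: ['house', 'top', 'light'] (min_width=15, slack=6)
Line 3: ['python', 'bedroom'] (min_width=14, slack=7)
Line 4: ['universe', 'golden'] (min_width=15, slack=6)
Line 5: ['window', 'rectangle', 'fox'] (min_width=20, slack=1)
Line 6: ['oats', 'I', 'bright', 'you'] (min_width=17, slack=4)
Line 7: ['valley', 'early', 'message'] (min_width=20, slack=1)
Line 8: ['spoon', 'go', 'why', 'forest'] (min_width=19, slack=2)
Total lines: 8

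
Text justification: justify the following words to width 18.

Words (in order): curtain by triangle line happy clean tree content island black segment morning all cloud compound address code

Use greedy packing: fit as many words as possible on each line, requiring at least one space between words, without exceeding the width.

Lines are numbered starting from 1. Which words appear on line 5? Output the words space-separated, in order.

Answer: black segment

Derivation:
Line 1: ['curtain', 'by'] (min_width=10, slack=8)
Line 2: ['triangle', 'line'] (min_width=13, slack=5)
Line 3: ['happy', 'clean', 'tree'] (min_width=16, slack=2)
Line 4: ['content', 'island'] (min_width=14, slack=4)
Line 5: ['black', 'segment'] (min_width=13, slack=5)
Line 6: ['morning', 'all', 'cloud'] (min_width=17, slack=1)
Line 7: ['compound', 'address'] (min_width=16, slack=2)
Line 8: ['code'] (min_width=4, slack=14)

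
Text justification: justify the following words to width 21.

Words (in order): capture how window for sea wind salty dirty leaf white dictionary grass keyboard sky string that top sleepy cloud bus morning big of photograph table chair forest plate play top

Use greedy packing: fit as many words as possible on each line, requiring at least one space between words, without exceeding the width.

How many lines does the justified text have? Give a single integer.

Line 1: ['capture', 'how', 'window'] (min_width=18, slack=3)
Line 2: ['for', 'sea', 'wind', 'salty'] (min_width=18, slack=3)
Line 3: ['dirty', 'leaf', 'white'] (min_width=16, slack=5)
Line 4: ['dictionary', 'grass'] (min_width=16, slack=5)
Line 5: ['keyboard', 'sky', 'string'] (min_width=19, slack=2)
Line 6: ['that', 'top', 'sleepy', 'cloud'] (min_width=21, slack=0)
Line 7: ['bus', 'morning', 'big', 'of'] (min_width=18, slack=3)
Line 8: ['photograph', 'table'] (min_width=16, slack=5)
Line 9: ['chair', 'forest', 'plate'] (min_width=18, slack=3)
Line 10: ['play', 'top'] (min_width=8, slack=13)
Total lines: 10

Answer: 10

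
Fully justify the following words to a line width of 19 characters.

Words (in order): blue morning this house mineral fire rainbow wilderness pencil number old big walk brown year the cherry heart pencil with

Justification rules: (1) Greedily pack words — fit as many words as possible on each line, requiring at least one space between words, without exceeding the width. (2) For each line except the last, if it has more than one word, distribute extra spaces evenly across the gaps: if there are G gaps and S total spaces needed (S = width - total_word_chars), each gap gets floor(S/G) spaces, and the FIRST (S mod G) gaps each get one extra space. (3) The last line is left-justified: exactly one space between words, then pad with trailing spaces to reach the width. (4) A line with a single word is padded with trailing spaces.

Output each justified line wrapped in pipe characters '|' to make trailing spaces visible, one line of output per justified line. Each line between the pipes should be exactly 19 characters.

Line 1: ['blue', 'morning', 'this'] (min_width=17, slack=2)
Line 2: ['house', 'mineral', 'fire'] (min_width=18, slack=1)
Line 3: ['rainbow', 'wilderness'] (min_width=18, slack=1)
Line 4: ['pencil', 'number', 'old'] (min_width=17, slack=2)
Line 5: ['big', 'walk', 'brown', 'year'] (min_width=19, slack=0)
Line 6: ['the', 'cherry', 'heart'] (min_width=16, slack=3)
Line 7: ['pencil', 'with'] (min_width=11, slack=8)

Answer: |blue  morning  this|
|house  mineral fire|
|rainbow  wilderness|
|pencil  number  old|
|big walk brown year|
|the   cherry  heart|
|pencil with        |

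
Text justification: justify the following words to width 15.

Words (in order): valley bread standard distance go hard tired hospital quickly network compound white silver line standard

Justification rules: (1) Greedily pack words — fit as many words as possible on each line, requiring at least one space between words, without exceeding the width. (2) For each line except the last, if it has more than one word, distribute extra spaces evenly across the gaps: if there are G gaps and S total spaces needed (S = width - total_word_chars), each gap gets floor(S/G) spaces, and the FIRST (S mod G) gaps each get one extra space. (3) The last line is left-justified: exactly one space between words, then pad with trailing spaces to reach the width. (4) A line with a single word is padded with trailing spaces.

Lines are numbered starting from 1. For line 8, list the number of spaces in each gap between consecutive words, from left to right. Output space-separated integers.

Line 1: ['valley', 'bread'] (min_width=12, slack=3)
Line 2: ['standard'] (min_width=8, slack=7)
Line 3: ['distance', 'go'] (min_width=11, slack=4)
Line 4: ['hard', 'tired'] (min_width=10, slack=5)
Line 5: ['hospital'] (min_width=8, slack=7)
Line 6: ['quickly', 'network'] (min_width=15, slack=0)
Line 7: ['compound', 'white'] (min_width=14, slack=1)
Line 8: ['silver', 'line'] (min_width=11, slack=4)
Line 9: ['standard'] (min_width=8, slack=7)

Answer: 5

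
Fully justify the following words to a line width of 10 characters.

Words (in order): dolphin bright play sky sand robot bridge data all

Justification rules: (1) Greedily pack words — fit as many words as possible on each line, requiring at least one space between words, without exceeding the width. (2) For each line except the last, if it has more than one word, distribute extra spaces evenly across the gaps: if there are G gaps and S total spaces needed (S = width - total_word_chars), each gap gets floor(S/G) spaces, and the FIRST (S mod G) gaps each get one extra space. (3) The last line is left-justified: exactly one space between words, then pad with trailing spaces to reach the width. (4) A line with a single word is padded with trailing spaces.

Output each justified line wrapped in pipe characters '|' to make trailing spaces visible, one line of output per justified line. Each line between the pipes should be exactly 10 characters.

Line 1: ['dolphin'] (min_width=7, slack=3)
Line 2: ['bright'] (min_width=6, slack=4)
Line 3: ['play', 'sky'] (min_width=8, slack=2)
Line 4: ['sand', 'robot'] (min_width=10, slack=0)
Line 5: ['bridge'] (min_width=6, slack=4)
Line 6: ['data', 'all'] (min_width=8, slack=2)

Answer: |dolphin   |
|bright    |
|play   sky|
|sand robot|
|bridge    |
|data all  |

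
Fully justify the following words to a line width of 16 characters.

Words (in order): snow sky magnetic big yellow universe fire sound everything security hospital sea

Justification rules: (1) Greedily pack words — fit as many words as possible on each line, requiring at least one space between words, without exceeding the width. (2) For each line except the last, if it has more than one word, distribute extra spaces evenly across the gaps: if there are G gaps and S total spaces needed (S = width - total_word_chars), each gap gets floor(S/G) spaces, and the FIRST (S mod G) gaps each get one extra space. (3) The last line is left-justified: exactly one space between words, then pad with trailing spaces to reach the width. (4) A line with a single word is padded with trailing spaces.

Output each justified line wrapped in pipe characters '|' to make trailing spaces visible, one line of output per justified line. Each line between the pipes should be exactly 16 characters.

Answer: |snow         sky|
|magnetic     big|
|yellow  universe|
|fire       sound|
|everything      |
|security        |
|hospital sea    |

Derivation:
Line 1: ['snow', 'sky'] (min_width=8, slack=8)
Line 2: ['magnetic', 'big'] (min_width=12, slack=4)
Line 3: ['yellow', 'universe'] (min_width=15, slack=1)
Line 4: ['fire', 'sound'] (min_width=10, slack=6)
Line 5: ['everything'] (min_width=10, slack=6)
Line 6: ['security'] (min_width=8, slack=8)
Line 7: ['hospital', 'sea'] (min_width=12, slack=4)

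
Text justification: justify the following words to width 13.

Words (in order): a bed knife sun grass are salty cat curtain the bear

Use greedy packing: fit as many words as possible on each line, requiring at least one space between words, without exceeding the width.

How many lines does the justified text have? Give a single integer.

Line 1: ['a', 'bed', 'knife'] (min_width=11, slack=2)
Line 2: ['sun', 'grass', 'are'] (min_width=13, slack=0)
Line 3: ['salty', 'cat'] (min_width=9, slack=4)
Line 4: ['curtain', 'the'] (min_width=11, slack=2)
Line 5: ['bear'] (min_width=4, slack=9)
Total lines: 5

Answer: 5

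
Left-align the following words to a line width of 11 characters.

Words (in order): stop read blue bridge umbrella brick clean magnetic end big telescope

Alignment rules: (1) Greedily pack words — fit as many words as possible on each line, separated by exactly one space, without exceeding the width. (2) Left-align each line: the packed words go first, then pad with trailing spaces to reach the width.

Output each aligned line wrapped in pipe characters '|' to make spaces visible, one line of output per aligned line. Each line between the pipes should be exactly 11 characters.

Answer: |stop read  |
|blue bridge|
|umbrella   |
|brick clean|
|magnetic   |
|end big    |
|telescope  |

Derivation:
Line 1: ['stop', 'read'] (min_width=9, slack=2)
Line 2: ['blue', 'bridge'] (min_width=11, slack=0)
Line 3: ['umbrella'] (min_width=8, slack=3)
Line 4: ['brick', 'clean'] (min_width=11, slack=0)
Line 5: ['magnetic'] (min_width=8, slack=3)
Line 6: ['end', 'big'] (min_width=7, slack=4)
Line 7: ['telescope'] (min_width=9, slack=2)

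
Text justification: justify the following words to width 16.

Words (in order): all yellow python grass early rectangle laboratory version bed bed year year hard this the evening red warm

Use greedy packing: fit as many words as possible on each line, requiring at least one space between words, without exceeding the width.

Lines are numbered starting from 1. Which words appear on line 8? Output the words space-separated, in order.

Line 1: ['all', 'yellow'] (min_width=10, slack=6)
Line 2: ['python', 'grass'] (min_width=12, slack=4)
Line 3: ['early', 'rectangle'] (min_width=15, slack=1)
Line 4: ['laboratory'] (min_width=10, slack=6)
Line 5: ['version', 'bed', 'bed'] (min_width=15, slack=1)
Line 6: ['year', 'year', 'hard'] (min_width=14, slack=2)
Line 7: ['this', 'the', 'evening'] (min_width=16, slack=0)
Line 8: ['red', 'warm'] (min_width=8, slack=8)

Answer: red warm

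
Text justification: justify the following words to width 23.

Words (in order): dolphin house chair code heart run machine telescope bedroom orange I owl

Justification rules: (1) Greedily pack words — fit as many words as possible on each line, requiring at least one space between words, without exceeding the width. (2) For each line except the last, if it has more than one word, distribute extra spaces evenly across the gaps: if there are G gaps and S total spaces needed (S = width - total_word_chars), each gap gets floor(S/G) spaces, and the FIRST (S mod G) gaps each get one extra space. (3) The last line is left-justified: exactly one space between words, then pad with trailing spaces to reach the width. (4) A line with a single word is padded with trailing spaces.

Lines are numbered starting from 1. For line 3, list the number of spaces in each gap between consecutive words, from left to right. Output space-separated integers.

Line 1: ['dolphin', 'house', 'chair'] (min_width=19, slack=4)
Line 2: ['code', 'heart', 'run', 'machine'] (min_width=22, slack=1)
Line 3: ['telescope', 'bedroom'] (min_width=17, slack=6)
Line 4: ['orange', 'I', 'owl'] (min_width=12, slack=11)

Answer: 7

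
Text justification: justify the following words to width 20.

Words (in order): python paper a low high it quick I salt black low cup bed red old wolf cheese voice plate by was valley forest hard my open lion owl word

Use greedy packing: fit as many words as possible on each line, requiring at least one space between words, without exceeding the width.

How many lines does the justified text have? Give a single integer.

Answer: 8

Derivation:
Line 1: ['python', 'paper', 'a', 'low'] (min_width=18, slack=2)
Line 2: ['high', 'it', 'quick', 'I', 'salt'] (min_width=20, slack=0)
Line 3: ['black', 'low', 'cup', 'bed'] (min_width=17, slack=3)
Line 4: ['red', 'old', 'wolf', 'cheese'] (min_width=19, slack=1)
Line 5: ['voice', 'plate', 'by', 'was'] (min_width=18, slack=2)
Line 6: ['valley', 'forest', 'hard'] (min_width=18, slack=2)
Line 7: ['my', 'open', 'lion', 'owl'] (min_width=16, slack=4)
Line 8: ['word'] (min_width=4, slack=16)
Total lines: 8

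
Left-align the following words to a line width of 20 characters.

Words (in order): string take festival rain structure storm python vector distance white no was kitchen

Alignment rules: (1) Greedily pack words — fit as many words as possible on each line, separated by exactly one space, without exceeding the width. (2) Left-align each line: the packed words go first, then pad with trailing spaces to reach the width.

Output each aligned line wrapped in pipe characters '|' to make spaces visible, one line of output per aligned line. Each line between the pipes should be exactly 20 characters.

Answer: |string take festival|
|rain structure storm|
|python vector       |
|distance white no   |
|was kitchen         |

Derivation:
Line 1: ['string', 'take', 'festival'] (min_width=20, slack=0)
Line 2: ['rain', 'structure', 'storm'] (min_width=20, slack=0)
Line 3: ['python', 'vector'] (min_width=13, slack=7)
Line 4: ['distance', 'white', 'no'] (min_width=17, slack=3)
Line 5: ['was', 'kitchen'] (min_width=11, slack=9)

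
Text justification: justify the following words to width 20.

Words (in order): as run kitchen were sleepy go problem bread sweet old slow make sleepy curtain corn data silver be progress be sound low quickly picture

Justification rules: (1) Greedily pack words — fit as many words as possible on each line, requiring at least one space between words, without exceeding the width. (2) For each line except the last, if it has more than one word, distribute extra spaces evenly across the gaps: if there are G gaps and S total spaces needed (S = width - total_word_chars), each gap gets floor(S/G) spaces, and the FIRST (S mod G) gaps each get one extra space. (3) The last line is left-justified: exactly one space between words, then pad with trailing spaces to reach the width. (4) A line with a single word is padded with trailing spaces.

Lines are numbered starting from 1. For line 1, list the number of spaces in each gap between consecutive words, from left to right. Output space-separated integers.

Line 1: ['as', 'run', 'kitchen', 'were'] (min_width=19, slack=1)
Line 2: ['sleepy', 'go', 'problem'] (min_width=17, slack=3)
Line 3: ['bread', 'sweet', 'old', 'slow'] (min_width=20, slack=0)
Line 4: ['make', 'sleepy', 'curtain'] (min_width=19, slack=1)
Line 5: ['corn', 'data', 'silver', 'be'] (min_width=19, slack=1)
Line 6: ['progress', 'be', 'sound'] (min_width=17, slack=3)
Line 7: ['low', 'quickly', 'picture'] (min_width=19, slack=1)

Answer: 2 1 1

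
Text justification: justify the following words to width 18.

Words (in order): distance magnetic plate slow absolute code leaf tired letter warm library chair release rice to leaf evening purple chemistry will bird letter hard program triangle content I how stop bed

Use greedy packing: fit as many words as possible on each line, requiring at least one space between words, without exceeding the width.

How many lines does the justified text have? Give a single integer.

Line 1: ['distance', 'magnetic'] (min_width=17, slack=1)
Line 2: ['plate', 'slow'] (min_width=10, slack=8)
Line 3: ['absolute', 'code', 'leaf'] (min_width=18, slack=0)
Line 4: ['tired', 'letter', 'warm'] (min_width=17, slack=1)
Line 5: ['library', 'chair'] (min_width=13, slack=5)
Line 6: ['release', 'rice', 'to'] (min_width=15, slack=3)
Line 7: ['leaf', 'evening'] (min_width=12, slack=6)
Line 8: ['purple', 'chemistry'] (min_width=16, slack=2)
Line 9: ['will', 'bird', 'letter'] (min_width=16, slack=2)
Line 10: ['hard', 'program'] (min_width=12, slack=6)
Line 11: ['triangle', 'content', 'I'] (min_width=18, slack=0)
Line 12: ['how', 'stop', 'bed'] (min_width=12, slack=6)
Total lines: 12

Answer: 12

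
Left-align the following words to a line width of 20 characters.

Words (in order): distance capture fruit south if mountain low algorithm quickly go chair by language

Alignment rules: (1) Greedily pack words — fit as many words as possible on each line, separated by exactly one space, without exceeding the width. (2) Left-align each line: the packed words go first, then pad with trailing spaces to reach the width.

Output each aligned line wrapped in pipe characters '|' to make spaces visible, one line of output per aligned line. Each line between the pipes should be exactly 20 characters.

Line 1: ['distance', 'capture'] (min_width=16, slack=4)
Line 2: ['fruit', 'south', 'if'] (min_width=14, slack=6)
Line 3: ['mountain', 'low'] (min_width=12, slack=8)
Line 4: ['algorithm', 'quickly', 'go'] (min_width=20, slack=0)
Line 5: ['chair', 'by', 'language'] (min_width=17, slack=3)

Answer: |distance capture    |
|fruit south if      |
|mountain low        |
|algorithm quickly go|
|chair by language   |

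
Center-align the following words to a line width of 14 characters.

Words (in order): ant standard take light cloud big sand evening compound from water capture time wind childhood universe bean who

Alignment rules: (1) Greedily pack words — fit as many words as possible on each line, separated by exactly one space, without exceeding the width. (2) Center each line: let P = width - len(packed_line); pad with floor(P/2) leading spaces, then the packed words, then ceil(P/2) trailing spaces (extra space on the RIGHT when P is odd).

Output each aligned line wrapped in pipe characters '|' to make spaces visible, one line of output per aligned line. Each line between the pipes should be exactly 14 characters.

Answer: | ant standard |
|  take light  |
|cloud big sand|
|   evening    |
|compound from |
|water capture |
|  time wind   |
|  childhood   |
|universe bean |
|     who      |

Derivation:
Line 1: ['ant', 'standard'] (min_width=12, slack=2)
Line 2: ['take', 'light'] (min_width=10, slack=4)
Line 3: ['cloud', 'big', 'sand'] (min_width=14, slack=0)
Line 4: ['evening'] (min_width=7, slack=7)
Line 5: ['compound', 'from'] (min_width=13, slack=1)
Line 6: ['water', 'capture'] (min_width=13, slack=1)
Line 7: ['time', 'wind'] (min_width=9, slack=5)
Line 8: ['childhood'] (min_width=9, slack=5)
Line 9: ['universe', 'bean'] (min_width=13, slack=1)
Line 10: ['who'] (min_width=3, slack=11)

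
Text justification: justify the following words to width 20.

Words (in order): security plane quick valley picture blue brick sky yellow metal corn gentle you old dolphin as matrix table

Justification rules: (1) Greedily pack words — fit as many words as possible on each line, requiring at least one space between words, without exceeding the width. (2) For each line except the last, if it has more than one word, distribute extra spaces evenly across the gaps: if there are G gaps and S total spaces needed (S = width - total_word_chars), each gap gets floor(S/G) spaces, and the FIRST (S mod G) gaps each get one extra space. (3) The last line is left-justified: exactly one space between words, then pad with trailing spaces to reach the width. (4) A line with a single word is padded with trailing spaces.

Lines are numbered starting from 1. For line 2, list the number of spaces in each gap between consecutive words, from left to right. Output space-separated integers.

Answer: 2 1

Derivation:
Line 1: ['security', 'plane', 'quick'] (min_width=20, slack=0)
Line 2: ['valley', 'picture', 'blue'] (min_width=19, slack=1)
Line 3: ['brick', 'sky', 'yellow'] (min_width=16, slack=4)
Line 4: ['metal', 'corn', 'gentle'] (min_width=17, slack=3)
Line 5: ['you', 'old', 'dolphin', 'as'] (min_width=18, slack=2)
Line 6: ['matrix', 'table'] (min_width=12, slack=8)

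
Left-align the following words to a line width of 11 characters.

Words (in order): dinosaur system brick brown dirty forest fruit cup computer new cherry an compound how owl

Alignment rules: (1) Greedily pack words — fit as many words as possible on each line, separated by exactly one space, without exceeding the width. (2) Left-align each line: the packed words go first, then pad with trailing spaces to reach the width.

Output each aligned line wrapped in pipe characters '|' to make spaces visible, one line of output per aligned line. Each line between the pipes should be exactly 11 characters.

Answer: |dinosaur   |
|system     |
|brick brown|
|dirty      |
|forest     |
|fruit cup  |
|computer   |
|new cherry |
|an compound|
|how owl    |

Derivation:
Line 1: ['dinosaur'] (min_width=8, slack=3)
Line 2: ['system'] (min_width=6, slack=5)
Line 3: ['brick', 'brown'] (min_width=11, slack=0)
Line 4: ['dirty'] (min_width=5, slack=6)
Line 5: ['forest'] (min_width=6, slack=5)
Line 6: ['fruit', 'cup'] (min_width=9, slack=2)
Line 7: ['computer'] (min_width=8, slack=3)
Line 8: ['new', 'cherry'] (min_width=10, slack=1)
Line 9: ['an', 'compound'] (min_width=11, slack=0)
Line 10: ['how', 'owl'] (min_width=7, slack=4)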